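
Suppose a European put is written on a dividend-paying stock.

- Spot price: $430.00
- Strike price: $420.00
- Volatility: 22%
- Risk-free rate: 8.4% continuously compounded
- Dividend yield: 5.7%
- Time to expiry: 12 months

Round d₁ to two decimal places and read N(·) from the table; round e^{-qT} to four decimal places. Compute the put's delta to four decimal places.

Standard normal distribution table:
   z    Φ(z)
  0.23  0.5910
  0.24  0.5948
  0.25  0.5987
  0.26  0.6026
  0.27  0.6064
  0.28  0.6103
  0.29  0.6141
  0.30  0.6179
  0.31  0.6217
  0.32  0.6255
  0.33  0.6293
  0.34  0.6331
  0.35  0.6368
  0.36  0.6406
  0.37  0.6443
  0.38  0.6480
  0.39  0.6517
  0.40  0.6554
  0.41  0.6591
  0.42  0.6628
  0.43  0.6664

-0.3466

σ√T = 0.22 × 1.0000 = 0.2200
d₁ = [ln(430/420) + (0.084 − 0.057 + 0.22²/2)·1] / 0.2200 = [0.0235 + 0.0512] / 0.2200 = 0.3397 which rounds to 0.34
N(d₁) = N(0.34) = 0.6331
Δ_put = e^(−qT)·(N(d₁) − 1) = 0.9446·(0.6331 − 1) = -0.3466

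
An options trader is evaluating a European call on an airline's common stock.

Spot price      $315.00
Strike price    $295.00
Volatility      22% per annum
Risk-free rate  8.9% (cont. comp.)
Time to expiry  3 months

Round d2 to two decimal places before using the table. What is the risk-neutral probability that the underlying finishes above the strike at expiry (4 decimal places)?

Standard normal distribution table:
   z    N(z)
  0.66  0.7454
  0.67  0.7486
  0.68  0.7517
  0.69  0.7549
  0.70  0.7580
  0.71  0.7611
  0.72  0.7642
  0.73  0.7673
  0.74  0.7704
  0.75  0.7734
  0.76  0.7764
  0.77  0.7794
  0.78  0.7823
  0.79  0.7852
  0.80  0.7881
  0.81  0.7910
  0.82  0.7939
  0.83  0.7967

0.7704

T = 0.25;  σ√T = 0.1100
d₁ = [ln(315/295) + (0.089 + 0.22²/2)·0.25] / 0.1100 = [0.0656 + 0.0283] / 0.1100 = 0.8536 → 0.85
d₂ = d₁ − σ√T = 0.8536 − 0.1100 = 0.7436 → 0.74
Risk-neutral Pr[S_T > K] = N(d₂) = N(0.74) = 0.7704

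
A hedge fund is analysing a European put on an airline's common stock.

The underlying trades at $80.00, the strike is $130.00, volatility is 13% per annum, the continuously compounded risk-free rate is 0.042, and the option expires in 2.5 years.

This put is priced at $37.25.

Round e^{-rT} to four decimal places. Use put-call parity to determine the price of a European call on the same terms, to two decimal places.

$0.21

e^(−rT) = e^(−0.042·2.5) = 0.9003
Put-call parity: C − P = S − K·e^(−rT) = 80 − 130·0.9003 = 80 − 117.0390 = -37.0390
C = P + (C − P) = 37.25 + (-37.0390) = 0.2110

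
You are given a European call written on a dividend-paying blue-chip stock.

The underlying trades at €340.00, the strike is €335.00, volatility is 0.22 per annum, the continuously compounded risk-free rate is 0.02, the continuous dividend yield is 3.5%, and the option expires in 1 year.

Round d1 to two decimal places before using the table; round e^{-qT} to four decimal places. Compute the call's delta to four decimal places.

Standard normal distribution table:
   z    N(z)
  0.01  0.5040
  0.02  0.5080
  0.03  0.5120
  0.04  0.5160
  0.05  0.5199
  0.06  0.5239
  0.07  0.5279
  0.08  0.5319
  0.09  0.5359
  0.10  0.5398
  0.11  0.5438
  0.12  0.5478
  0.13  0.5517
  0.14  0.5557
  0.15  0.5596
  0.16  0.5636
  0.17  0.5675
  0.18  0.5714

0.5251

T = 1;  σ√T = 0.2200
ln(S/K) + (r − q + σ²/2)T = ln(340/335) + (0.02 − 0.035 + 0.22²/2)·1 = 0.0148 + 0.0092 = 0.0240
d₁ = 0.0240 / 0.2200 = 0.1092 ≈ 0.11
N(d₁) = N(0.11) = 0.5438
Δ_call = e^(−qT)·N(d₁) = 0.9656·0.5438 = 0.5251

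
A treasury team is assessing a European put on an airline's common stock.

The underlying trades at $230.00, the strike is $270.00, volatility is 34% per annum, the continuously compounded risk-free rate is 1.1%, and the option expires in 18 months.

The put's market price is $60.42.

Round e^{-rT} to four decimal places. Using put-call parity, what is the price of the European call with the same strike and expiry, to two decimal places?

$24.85

exp(−rT) = exp(−0.011·1.5) = 0.9836
Put-call parity: C − P = S − K·e^(−rT) = 230 − 270·0.9836 = 230 − 265.5720 = -35.5720
C = P + (C − P) = 60.42 + (-35.5720) = 24.8480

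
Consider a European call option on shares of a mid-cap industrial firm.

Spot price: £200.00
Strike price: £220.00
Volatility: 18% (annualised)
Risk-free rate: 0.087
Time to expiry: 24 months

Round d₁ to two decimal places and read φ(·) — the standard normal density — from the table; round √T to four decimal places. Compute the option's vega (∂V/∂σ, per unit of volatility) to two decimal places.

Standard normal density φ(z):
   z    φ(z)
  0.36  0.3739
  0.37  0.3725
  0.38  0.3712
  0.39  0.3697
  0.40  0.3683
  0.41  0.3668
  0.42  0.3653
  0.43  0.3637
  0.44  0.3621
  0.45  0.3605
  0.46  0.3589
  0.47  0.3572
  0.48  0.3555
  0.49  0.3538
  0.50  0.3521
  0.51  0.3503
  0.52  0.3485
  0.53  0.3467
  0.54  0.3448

σ√T = 0.18 × 1.4142 = 0.2546
ln(S/K) + (r + σ²/2)T = ln(200/220) + (0.087 + 0.18²/2)·2 = -0.0953 + 0.2064 = 0.1111
d₁ = 0.1111 / 0.2546 = 0.4364 ≈ 0.44
√T = √2 = 1.4142
φ(d₁) = φ(0.44) = 0.3621
vega = S·φ(d₁)·√T = 200·0.3621·1.4142 = 102.4164

102.42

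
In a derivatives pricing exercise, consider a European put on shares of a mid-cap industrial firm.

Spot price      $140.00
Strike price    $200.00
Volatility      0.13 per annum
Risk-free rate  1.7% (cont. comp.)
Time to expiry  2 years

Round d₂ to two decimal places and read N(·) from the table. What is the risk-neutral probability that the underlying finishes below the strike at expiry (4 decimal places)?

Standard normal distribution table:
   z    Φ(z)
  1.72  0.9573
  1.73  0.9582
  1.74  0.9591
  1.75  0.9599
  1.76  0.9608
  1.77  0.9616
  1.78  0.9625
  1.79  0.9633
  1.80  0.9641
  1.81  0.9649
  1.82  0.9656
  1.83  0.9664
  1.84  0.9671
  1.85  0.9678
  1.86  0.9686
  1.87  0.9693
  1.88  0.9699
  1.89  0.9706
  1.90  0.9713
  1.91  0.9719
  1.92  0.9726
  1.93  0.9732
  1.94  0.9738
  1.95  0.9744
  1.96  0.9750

0.9678

σ√T = 0.13·√2 = 0.1838
d₁ = [ln(140/200) + (0.017 + ½·0.13²)·2] / (σ√T) = (-0.3567 + 0.0509) / 0.1838 = -1.6632 ⇒ -1.66
d₂ = -1.6632 − 0.1838 = -1.8470 ⇒ -1.85
Pr(exercise) under Q = N(−d₂) = N(1.85) = 0.9678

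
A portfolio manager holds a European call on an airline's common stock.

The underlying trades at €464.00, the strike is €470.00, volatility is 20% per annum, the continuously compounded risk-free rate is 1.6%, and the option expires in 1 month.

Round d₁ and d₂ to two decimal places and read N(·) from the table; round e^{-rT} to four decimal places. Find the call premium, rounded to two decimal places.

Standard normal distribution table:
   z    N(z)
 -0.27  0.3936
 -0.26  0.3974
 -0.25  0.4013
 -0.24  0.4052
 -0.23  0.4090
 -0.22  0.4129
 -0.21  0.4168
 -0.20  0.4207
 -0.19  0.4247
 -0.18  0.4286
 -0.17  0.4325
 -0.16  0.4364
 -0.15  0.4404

σ√T = 0.2 × 0.2887 = 0.0577
d₁ = [ln(464/470) + (0.016 + 0.2²/2)·0.08333] / 0.0577 = [-0.0128 + 0.0030] / 0.0577 = -0.1706 ⇒ -0.17
d₂ = d₁ − σ√T = -0.1706 − 0.0577 = -0.2283 ⇒ -0.23
e^(−rT) = e^(−0.016·0.08333) = 0.9987
N(d₁) = N(-0.17) = 0.4325;  N(d₂) = N(-0.23) = 0.4090
C = 464·0.4325 − 470·0.9987·0.4090 = 200.6800 − 191.9801 = 8.6999

€8.70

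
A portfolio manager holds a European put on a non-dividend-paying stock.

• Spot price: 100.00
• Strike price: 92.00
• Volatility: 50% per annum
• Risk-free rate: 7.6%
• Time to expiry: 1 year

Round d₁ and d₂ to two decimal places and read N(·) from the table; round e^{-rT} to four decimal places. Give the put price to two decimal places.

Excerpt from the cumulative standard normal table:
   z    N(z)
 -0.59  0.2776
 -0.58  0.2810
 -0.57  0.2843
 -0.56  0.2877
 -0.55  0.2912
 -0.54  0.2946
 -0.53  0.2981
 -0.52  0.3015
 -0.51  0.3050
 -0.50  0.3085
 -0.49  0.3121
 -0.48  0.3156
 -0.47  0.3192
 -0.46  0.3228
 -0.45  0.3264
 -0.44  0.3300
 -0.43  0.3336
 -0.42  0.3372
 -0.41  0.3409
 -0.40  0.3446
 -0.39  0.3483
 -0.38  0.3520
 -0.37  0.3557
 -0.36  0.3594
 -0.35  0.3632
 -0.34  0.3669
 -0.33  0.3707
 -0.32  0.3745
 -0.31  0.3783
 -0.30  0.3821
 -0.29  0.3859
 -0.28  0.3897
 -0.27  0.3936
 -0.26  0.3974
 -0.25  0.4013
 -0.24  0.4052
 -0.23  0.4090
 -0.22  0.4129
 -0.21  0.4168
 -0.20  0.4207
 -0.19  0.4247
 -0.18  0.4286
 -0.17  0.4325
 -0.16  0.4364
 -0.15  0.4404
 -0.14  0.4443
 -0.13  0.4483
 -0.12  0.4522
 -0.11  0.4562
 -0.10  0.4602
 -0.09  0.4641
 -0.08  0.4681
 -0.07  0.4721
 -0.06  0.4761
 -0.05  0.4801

σ√T = 0.5 × 1.0000 = 0.5000
d₁ = [ln(100/92) + (0.076 + ½·0.5²)·1] / (σ√T) = (0.0834 + 0.2010) / 0.5000 = 0.5688 which rounds to 0.57
d₂ = 0.5688 − 0.5000 = 0.0688 which rounds to 0.07
exp(−rT) = exp(−0.076·1) = 0.9268
N(−d₂) = N(-0.07) = 0.4721;  N(−d₁) = N(-0.57) = 0.2843
P = 92·0.9268·0.4721 − 100·0.2843 = 40.2539 − 28.4300 = 11.8239

11.82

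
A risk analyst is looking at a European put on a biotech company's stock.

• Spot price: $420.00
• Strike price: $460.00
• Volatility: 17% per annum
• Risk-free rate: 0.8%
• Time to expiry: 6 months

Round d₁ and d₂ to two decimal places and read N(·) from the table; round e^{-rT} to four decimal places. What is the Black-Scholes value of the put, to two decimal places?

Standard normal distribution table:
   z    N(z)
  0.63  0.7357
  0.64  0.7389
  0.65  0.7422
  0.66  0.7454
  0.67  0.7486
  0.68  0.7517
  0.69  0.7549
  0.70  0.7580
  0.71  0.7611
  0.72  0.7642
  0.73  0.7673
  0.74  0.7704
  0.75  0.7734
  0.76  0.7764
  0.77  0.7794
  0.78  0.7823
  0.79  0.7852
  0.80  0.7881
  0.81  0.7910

σ√T = 0.17·√0.5 = 0.1202
d₁ = [ln(420/460) + (0.008 + 0.17²/2)·0.5] / 0.1202 = [-0.0910 + 0.0112] / 0.1202 = -0.6634 which rounds to -0.66
d₂ = d₁ − σ√T = -0.6634 − 0.1202 = -0.7836 which rounds to -0.78
exp(−rT) = exp(−0.008·0.5) = 0.9960
N(−d₂) = N(0.78) = 0.7823;  N(−d₁) = N(0.66) = 0.7454
P = 460·0.9960·0.7823 − 420·0.7454 = 358.4186 − 313.0680 = 45.3506

$45.35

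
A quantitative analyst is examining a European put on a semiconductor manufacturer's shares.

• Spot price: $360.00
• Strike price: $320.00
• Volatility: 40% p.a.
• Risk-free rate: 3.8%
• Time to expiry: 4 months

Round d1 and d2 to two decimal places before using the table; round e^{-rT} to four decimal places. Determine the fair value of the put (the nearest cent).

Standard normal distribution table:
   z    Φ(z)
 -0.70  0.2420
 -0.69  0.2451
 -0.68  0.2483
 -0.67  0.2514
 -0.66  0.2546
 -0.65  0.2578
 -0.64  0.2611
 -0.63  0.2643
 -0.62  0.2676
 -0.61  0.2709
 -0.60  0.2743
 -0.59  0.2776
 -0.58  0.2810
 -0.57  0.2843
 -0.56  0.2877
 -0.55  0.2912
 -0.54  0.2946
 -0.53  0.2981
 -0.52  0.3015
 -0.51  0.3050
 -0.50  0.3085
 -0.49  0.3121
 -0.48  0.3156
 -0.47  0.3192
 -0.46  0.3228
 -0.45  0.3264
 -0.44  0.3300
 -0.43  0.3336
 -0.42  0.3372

$13.74

σ√T = 0.4·√0.3333 = 0.2309
d₁ = [ln(360/320) + (0.038 + 0.4²/2)·0.3333] / 0.2309 = [0.1178 + 0.0393] / 0.2309 = 0.6803 which rounds to 0.68
d₂ = d₁ − σ√T = 0.6803 − 0.2309 = 0.4494 which rounds to 0.45
exp(−rT) = exp(−0.038·0.3333) = 0.9874
N(−d₂) = N(-0.45) = 0.3264;  N(−d₁) = N(-0.68) = 0.2483
P = 320·0.9874·0.3264 − 360·0.2483 = 103.1320 − 89.3880 = 13.7440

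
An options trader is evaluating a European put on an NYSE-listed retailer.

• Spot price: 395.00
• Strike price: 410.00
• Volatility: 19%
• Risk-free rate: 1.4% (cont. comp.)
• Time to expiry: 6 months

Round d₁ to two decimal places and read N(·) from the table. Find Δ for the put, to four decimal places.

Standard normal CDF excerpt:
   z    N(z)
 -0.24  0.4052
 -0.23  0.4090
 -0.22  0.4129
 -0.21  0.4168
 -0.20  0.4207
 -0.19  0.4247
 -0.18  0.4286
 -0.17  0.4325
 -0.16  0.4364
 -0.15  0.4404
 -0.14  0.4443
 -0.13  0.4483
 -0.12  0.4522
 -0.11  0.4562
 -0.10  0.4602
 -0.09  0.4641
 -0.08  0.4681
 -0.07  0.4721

σ√T = 0.19 × 0.7071 = 0.1344
ln(S/K) + (r + σ²/2)T = ln(395/410) + (0.014 + 0.19²/2)·0.5 = -0.0373 + 0.0160 = -0.0212
d₁ = -0.0212 / 0.1344 = -0.1581 ⇒ -0.16
N(d₁) = N(-0.16) = 0.4364
Δ_put = N(d₁) − 1 = 0.4364 − 1 = -0.5636

-0.5636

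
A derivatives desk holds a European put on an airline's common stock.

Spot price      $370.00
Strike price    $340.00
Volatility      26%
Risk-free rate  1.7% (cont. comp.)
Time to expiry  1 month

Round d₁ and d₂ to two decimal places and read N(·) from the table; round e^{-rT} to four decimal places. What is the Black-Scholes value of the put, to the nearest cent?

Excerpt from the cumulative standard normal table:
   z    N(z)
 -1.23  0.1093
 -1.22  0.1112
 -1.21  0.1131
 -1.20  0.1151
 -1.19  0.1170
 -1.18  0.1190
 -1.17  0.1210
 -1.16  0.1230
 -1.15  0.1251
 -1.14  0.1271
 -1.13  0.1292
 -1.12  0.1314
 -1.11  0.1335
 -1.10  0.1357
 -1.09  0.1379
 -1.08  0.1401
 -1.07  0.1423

σ√T = 0.26 × 0.2887 = 0.0751
d₁ = [ln(370/340) + (0.017 + 0.26²/2)·0.08333] / 0.0751 = [0.0846 + 0.0042] / 0.0751 = 1.1830 ⇒ 1.18
d₂ = d₁ − σ√T = 1.1830 − 0.0751 = 1.1079 ⇒ 1.11
exp(−rT) = exp(−0.017·0.08333) = 0.9986
N(−d₂) = N(-1.11) = 0.1335;  N(−d₁) = N(-1.18) = 0.1190
P = 340·0.9986·0.1335 − 370·0.1190 = 45.3265 − 44.0300 = 1.2965

$1.30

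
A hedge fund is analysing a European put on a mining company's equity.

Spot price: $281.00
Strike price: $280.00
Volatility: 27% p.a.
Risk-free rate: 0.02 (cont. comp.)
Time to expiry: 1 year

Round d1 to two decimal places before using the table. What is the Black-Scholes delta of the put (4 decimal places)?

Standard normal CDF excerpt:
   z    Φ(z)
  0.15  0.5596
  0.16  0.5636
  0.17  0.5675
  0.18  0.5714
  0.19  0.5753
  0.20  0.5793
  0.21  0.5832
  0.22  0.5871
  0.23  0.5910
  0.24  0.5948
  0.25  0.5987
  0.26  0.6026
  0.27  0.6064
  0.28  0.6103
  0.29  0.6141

-0.4129

T = 1;  σ√T = 0.2700
d₁ = [ln(281/280) + (0.02 + 0.27²/2)·1] / 0.2700 = [0.0036 + 0.0565] / 0.2700 = 0.2223 ≈ 0.22
N(d₁) = N(0.22) = 0.5871
Δ_put = N(d₁) − 1 = 0.5871 − 1 = -0.4129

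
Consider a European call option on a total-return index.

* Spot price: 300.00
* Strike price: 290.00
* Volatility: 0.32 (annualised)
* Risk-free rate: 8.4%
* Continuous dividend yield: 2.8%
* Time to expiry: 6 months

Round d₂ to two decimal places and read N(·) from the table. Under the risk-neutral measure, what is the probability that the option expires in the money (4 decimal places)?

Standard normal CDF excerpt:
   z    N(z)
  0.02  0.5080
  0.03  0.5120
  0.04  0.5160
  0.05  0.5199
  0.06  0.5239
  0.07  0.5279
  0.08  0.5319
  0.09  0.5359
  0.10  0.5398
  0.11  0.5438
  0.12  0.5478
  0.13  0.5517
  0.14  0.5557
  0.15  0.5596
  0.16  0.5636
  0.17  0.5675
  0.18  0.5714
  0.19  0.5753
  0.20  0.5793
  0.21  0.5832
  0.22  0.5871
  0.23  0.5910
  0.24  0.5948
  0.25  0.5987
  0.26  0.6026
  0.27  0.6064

σ√T = 0.32·√0.5 = 0.2263
ln(S/K) + (r − q + σ²/2)T = ln(300/290) + (0.084 − 0.028 + 0.32²/2)·0.5 = 0.0339 + 0.0536 = 0.0875
d₁ = 0.0875 / 0.2263 = 0.3867 which rounds to 0.39
d₂ = d₁ − σ√T = 0.3867 − 0.2263 = 0.1604 which rounds to 0.16
Risk-neutral Pr[S_T > K] = N(d₂) = N(0.16) = 0.5636

0.5636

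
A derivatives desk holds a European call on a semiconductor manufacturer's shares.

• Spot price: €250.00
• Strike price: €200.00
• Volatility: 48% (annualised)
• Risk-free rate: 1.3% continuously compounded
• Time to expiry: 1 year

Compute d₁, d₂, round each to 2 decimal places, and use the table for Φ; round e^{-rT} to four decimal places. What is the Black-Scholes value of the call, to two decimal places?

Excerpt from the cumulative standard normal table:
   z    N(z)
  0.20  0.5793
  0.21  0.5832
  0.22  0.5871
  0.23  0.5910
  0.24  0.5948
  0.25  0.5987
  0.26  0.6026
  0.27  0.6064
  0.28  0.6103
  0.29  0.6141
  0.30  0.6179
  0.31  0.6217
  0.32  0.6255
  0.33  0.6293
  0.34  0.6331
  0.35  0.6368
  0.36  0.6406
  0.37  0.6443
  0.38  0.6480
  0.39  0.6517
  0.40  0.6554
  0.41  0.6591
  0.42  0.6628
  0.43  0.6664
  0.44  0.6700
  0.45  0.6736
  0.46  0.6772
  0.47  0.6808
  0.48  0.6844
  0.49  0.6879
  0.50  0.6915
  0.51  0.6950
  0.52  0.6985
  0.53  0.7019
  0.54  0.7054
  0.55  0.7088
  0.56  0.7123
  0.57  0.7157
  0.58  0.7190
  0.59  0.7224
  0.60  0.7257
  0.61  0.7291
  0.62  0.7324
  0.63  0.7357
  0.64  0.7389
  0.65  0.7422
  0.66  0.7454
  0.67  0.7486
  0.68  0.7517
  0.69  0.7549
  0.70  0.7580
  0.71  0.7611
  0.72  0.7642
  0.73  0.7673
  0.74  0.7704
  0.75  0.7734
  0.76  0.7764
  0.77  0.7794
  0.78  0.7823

€73.63

σ√T = 0.48·√1 = 0.4800
d₁ = [ln(250/200) + (0.013 + 0.48²/2)·1] / 0.4800 = [0.2231 + 0.1282] / 0.4800 = 0.7320 which rounds to 0.73
d₂ = d₁ − σ√T = 0.7320 − 0.4800 = 0.2520 which rounds to 0.25
e^(−rT) = e^(−0.013·1) = 0.9871
C = 250·N(0.73) − 200·0.9871·N(0.25) = 250·0.7673 − 200·0.9871·0.5987 = 191.8250 − 118.1954 = 73.6296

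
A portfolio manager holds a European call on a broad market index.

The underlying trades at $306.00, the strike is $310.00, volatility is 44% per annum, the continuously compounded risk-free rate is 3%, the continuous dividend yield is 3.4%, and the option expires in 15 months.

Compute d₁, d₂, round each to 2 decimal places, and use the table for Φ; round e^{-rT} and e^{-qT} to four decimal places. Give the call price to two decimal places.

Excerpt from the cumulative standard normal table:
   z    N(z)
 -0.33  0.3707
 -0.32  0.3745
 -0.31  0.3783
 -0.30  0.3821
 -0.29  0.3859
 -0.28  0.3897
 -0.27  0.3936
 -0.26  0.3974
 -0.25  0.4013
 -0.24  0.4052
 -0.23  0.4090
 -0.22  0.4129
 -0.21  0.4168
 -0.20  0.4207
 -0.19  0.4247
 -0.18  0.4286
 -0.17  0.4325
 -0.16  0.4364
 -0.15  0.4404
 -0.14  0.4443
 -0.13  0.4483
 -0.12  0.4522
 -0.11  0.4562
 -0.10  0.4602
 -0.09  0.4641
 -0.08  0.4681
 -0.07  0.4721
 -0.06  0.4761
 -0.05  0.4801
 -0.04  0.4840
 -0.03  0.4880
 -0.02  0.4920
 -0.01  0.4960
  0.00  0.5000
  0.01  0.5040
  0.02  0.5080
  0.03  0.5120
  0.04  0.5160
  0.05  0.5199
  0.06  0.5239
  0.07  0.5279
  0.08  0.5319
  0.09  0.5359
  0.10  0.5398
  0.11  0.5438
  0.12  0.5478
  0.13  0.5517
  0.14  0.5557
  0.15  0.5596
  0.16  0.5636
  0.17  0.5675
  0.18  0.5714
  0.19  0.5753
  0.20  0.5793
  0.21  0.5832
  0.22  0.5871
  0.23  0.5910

σ√T = 0.44·√1.25 = 0.4919
d₁ = [ln(306/310) + (0.03 − 0.034 + 0.44²/2)·1.25] / 0.4919 = [-0.0130 + 0.1160] / 0.4919 = 0.2094 ≈ 0.21
d₂ = d₁ − σ√T = 0.2094 − 0.4919 = -0.2825 ≈ -0.28
e^(−qT) = e^(−0.034·1.25) = 0.9584;  e^(−rT) = e^(−0.03·1.25) = 0.9632
N(d₁) = N(0.21) = 0.5832;  N(d₂) = N(-0.28) = 0.3897
C = 306·0.9584·0.5832 − 310·0.9632·0.3897 = 171.0353 − 116.3613 = 54.6740

$54.67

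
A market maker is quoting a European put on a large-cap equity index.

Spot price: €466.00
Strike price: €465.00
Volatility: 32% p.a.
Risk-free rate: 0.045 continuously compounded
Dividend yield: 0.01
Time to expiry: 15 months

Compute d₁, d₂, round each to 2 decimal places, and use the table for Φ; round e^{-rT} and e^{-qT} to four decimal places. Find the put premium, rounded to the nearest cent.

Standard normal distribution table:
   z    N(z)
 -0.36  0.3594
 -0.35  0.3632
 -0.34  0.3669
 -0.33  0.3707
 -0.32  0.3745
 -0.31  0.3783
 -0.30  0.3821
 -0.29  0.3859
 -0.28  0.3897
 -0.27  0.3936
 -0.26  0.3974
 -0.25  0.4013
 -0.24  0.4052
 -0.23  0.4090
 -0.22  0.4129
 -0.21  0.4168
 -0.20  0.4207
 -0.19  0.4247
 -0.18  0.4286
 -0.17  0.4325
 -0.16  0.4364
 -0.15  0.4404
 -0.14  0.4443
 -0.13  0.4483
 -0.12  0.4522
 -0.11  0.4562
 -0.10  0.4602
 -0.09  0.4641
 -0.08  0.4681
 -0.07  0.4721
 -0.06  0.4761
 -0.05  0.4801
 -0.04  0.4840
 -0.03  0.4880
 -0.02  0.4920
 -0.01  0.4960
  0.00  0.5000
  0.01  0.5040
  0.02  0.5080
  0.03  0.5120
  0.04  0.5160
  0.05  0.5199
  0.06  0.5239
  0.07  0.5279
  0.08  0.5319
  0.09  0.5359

€54.43

T = 1.25;  σ√T = 0.3578
ln(S/K) + (r − q + σ²/2)T = ln(466/465) + (0.045 − 0.01 + 0.32²/2)·1.25 = 0.0021 + 0.1077 = 0.1099
d₁ = 0.1099 / 0.3578 = 0.3072 ≈ 0.31
d₂ = d₁ − σ√T = 0.3072 − 0.3578 = -0.0506 ≈ -0.05
e^(−qT) = e^(−0.01·1.25) = 0.9876;  e^(−rT) = e^(−0.045·1.25) = 0.9453
P = 465·0.9453·N(0.05) − 466·0.9876·N(-0.31) = 465·0.9453·0.5199 − 466·0.9876·0.3783 = 228.5296 − 174.1018 = 54.4278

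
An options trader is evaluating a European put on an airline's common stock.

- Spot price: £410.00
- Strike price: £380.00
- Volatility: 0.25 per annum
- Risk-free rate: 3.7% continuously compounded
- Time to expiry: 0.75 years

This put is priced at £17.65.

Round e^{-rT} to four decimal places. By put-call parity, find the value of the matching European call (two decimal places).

e^(−rT) = e^(−0.037·0.75) = 0.9726
Put-call parity: C − P = S − K·e^(−rT) = 410 − 380·0.9726 = 410 − 369.5880 = 40.4120
C = P + (C − P) = 17.65 + (40.4120) = 58.0620

£58.06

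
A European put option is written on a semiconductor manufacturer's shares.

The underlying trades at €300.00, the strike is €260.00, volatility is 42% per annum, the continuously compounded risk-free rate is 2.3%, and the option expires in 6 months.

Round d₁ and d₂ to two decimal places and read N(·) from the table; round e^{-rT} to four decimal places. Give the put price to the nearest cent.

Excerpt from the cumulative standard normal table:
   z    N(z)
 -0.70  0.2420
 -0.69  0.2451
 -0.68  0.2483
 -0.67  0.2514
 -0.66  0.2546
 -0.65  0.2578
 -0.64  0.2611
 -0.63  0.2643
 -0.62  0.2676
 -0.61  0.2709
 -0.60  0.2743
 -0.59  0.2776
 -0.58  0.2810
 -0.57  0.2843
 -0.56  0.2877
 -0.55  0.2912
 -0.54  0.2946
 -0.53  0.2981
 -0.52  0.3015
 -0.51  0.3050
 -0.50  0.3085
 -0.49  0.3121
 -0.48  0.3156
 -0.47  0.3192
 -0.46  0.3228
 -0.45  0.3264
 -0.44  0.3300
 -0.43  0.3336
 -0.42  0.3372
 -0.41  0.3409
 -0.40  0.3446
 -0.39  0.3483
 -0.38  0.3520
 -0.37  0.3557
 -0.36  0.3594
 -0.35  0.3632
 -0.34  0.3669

σ√T = 0.42·√0.5 = 0.2970
d₁ = [ln(300/260) + (0.023 + 0.42²/2)·0.5] / 0.2970 = [0.1431 + 0.0556] / 0.2970 = 0.6691 ⇒ 0.67
d₂ = d₁ − σ√T = 0.6691 − 0.2970 = 0.3721 ⇒ 0.37
exp(−rT) = exp(−0.023·0.5) = 0.9886
P = 260·0.9886·N(-0.37) − 300·N(-0.67) = 260·0.9886·0.3557 − 300·0.2514 = 91.4277 − 75.4200 = 16.0077

€16.01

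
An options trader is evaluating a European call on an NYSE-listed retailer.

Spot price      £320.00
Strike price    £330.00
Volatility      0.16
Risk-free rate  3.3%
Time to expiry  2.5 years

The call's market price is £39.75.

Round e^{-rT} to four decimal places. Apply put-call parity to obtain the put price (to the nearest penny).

exp(−rT) = exp(−0.033·2.5) = 0.9208
Put-call parity: C − P = S − K·e^(−rT) = 320 − 330·0.9208 = 320 − 303.8640 = 16.1360
P = C − (C − P) = 39.75 − (16.1360) = 23.6140

£23.61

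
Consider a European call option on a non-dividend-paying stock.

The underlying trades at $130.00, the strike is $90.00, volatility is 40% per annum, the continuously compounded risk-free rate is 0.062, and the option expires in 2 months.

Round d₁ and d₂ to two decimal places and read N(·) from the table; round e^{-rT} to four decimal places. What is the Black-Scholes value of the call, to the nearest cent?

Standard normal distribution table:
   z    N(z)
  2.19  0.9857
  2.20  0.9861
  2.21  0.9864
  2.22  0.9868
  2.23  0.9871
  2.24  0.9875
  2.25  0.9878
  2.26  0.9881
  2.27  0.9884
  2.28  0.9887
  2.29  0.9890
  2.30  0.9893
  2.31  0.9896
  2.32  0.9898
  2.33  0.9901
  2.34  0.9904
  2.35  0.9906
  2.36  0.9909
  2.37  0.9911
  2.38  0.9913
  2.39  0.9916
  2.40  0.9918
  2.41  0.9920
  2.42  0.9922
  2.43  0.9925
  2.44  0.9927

σ√T = 0.4 × 0.4082 = 0.1633
ln(S/K) + (r + σ²/2)T = ln(130/90) + (0.062 + 0.4²/2)·0.1667 = 0.3677 + 0.0237 = 0.3914
d₁ = 0.3914 / 0.1633 = 2.3968 which rounds to 2.40
d₂ = d₁ − σ√T = 2.3968 − 0.1633 = 2.2335 which rounds to 2.23
e^(−rT) = e^(−0.062·0.1667) = 0.9897
N(d₁) = N(2.40) = 0.9918;  N(d₂) = N(2.23) = 0.9871
C = 130·0.9918 − 90·0.9897·0.9871 = 128.9340 − 87.9240 = 41.0100

$41.01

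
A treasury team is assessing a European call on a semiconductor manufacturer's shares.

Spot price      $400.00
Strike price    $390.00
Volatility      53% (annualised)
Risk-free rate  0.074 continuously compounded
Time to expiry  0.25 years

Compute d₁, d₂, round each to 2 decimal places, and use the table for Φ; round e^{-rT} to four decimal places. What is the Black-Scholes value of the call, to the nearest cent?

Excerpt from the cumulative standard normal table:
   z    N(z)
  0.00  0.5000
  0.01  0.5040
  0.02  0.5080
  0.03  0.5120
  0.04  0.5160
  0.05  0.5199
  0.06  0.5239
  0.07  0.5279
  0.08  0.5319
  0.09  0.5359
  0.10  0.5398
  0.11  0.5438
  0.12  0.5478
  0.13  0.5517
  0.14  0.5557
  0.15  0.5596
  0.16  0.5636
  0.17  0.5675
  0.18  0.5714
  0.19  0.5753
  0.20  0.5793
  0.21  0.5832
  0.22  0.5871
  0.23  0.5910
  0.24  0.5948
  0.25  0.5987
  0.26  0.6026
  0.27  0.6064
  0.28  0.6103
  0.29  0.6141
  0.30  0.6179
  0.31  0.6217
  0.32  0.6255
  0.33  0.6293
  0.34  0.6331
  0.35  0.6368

$51.13

σ√T = 0.53·√0.25 = 0.2650
d₁ = [ln(400/390) + (0.074 + ½·0.53²)·0.25] / (σ√T) = (0.0253 + 0.0536) / 0.2650 = 0.2979 ≈ 0.30
d₂ = 0.2979 − 0.2650 = 0.0329 ≈ 0.03
e^(−rT) = e^(−0.074·0.25) = 0.9817
N(d₁) = N(0.30) = 0.6179;  N(d₂) = N(0.03) = 0.5120
C = 400·0.6179 − 390·0.9817·0.5120 = 247.1600 − 196.0259 = 51.1341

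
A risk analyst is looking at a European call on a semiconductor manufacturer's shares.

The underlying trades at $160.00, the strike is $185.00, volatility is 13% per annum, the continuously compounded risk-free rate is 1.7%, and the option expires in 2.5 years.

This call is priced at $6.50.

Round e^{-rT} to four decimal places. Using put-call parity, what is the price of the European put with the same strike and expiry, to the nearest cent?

$23.80

exp(−rT) = exp(−0.017·2.5) = 0.9584
Put-call parity: C − P = S − K·e^(−rT) = 160 − 185·0.9584 = 160 − 177.3040 = -17.3040
P = C − (C − P) = 6.50 − (-17.3040) = 23.8040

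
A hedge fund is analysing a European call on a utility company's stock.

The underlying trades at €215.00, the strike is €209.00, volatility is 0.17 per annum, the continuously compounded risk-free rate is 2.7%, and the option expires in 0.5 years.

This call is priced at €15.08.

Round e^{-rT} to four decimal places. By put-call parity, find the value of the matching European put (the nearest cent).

e^(−rT) = e^(−0.027·0.5) = 0.9866
Put-call parity: C − P = S − K·e^(−rT) = 215 − 209·0.9866 = 215 − 206.1994 = 8.8006
P = C − (C − P) = 15.08 − (8.8006) = 6.2794

€6.28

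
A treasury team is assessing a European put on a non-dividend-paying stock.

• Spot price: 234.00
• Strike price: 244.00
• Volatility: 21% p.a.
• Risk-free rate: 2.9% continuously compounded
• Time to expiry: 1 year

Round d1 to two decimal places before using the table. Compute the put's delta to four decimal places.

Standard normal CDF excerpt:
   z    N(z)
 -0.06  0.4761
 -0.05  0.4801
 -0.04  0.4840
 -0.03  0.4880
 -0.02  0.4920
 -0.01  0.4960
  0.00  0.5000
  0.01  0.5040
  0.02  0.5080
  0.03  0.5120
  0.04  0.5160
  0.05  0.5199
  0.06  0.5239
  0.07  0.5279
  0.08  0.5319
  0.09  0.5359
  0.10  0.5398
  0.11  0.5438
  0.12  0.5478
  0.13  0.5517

σ√T = 0.21 × 1.0000 = 0.2100
d₁ = [ln(234/244) + (0.029 + 0.21²/2)·1] / 0.2100 = [-0.0418 + 0.0510] / 0.2100 = 0.0438 ⇒ 0.04
N(d₁) = N(0.04) = 0.5160
Δ_put = N(d₁) − 1 = 0.5160 − 1 = -0.4840

-0.4840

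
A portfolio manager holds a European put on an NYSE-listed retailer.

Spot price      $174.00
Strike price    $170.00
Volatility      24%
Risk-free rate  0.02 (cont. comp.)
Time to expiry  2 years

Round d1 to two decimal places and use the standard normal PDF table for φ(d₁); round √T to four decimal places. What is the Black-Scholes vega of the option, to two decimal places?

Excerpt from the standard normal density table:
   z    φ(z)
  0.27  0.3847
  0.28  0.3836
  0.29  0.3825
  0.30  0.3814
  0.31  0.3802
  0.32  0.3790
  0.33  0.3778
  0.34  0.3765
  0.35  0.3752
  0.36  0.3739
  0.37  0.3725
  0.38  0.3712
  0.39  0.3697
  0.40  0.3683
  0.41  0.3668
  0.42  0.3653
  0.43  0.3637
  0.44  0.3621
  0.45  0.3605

92.01

σ√T = 0.24 × 1.4142 = 0.3394
ln(S/K) + (r + σ²/2)T = ln(174/170) + (0.02 + 0.24²/2)·2 = 0.0233 + 0.0976 = 0.1209
d₁ = 0.1209 / 0.3394 = 0.3561 → 0.36
√T = √2 = 1.4142
φ(d₁) = φ(0.36) = 0.3739
vega = S·φ(d₁)·√T = 174·0.3739·1.4142 = 92.0059
(The call has the same vega.)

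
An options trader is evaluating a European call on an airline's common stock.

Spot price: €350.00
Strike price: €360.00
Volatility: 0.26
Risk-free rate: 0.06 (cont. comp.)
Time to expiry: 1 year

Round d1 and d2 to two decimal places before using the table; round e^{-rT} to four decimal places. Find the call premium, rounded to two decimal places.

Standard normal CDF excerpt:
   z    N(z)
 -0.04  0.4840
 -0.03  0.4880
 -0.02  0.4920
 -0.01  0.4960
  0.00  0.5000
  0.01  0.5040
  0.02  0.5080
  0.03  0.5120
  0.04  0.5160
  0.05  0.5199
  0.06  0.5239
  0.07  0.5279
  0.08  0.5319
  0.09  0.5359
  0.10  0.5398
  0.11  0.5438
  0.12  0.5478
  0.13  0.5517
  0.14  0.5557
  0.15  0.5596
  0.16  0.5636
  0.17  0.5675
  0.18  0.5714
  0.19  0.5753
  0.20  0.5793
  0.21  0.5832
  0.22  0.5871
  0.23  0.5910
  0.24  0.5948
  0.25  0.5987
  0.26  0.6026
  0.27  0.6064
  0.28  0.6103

σ√T = 0.26 × 1.0000 = 0.2600
d₁ = [ln(350/360) + (0.06 + 0.26²/2)·1] / 0.2600 = [-0.0282 + 0.0938] / 0.2600 = 0.2524 which rounds to 0.25
d₂ = d₁ − σ√T = 0.2524 − 0.2600 = -0.0076 which rounds to -0.01
exp(−rT) = exp(−0.06·1) = 0.9418
N(d₁) = N(0.25) = 0.5987;  N(d₂) = N(-0.01) = 0.4960
C = 350·0.5987 − 360·0.9418·0.4960 = 209.5450 − 168.1678 = 41.3772

€41.38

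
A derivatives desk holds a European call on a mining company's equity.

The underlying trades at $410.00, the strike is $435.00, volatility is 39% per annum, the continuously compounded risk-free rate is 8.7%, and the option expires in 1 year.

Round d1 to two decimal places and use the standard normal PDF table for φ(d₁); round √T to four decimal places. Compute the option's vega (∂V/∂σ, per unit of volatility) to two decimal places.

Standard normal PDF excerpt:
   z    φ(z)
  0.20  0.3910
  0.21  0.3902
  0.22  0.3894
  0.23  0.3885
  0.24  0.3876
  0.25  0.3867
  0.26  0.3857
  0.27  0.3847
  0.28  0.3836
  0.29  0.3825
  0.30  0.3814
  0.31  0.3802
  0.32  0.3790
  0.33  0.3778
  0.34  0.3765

σ√T = 0.39 × 1.0000 = 0.3900
ln(S/K) + (r + σ²/2)T = ln(410/435) + (0.087 + 0.39²/2)·1 = -0.0592 + 0.1631 = 0.1039
d₁ = 0.1039 / 0.3900 = 0.2663 which rounds to 0.27
√T = √1 = 1.0000
φ(d₁) = φ(0.27) = 0.3847
vega = S·φ(d₁)·√T = 410·0.3847·1.0000 = 157.7270
(The put has the same vega.)

157.73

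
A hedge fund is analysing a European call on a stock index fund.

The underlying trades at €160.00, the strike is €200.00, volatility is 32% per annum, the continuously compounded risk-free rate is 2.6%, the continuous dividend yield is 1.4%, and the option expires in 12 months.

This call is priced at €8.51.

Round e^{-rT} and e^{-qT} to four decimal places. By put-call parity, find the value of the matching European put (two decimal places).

e^(−qT) = e^(−0.014·1) = 0.9861;  e^(−rT) = e^(−0.026·1) = 0.9743
Put-call parity: C − P = S·e^(−qT) − K·e^(−rT) = 160·0.9861 − 200·0.9743 = 157.7760 − 194.8600 = -37.0840
P = C − (C − P) = 8.51 − (-37.0840) = 45.5940

€45.59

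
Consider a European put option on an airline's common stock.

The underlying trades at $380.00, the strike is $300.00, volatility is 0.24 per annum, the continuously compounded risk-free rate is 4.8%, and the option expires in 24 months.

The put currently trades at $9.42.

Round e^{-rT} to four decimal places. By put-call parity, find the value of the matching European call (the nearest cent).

$116.87

e^(−rT) = e^(−0.048·2) = 0.9085
Put-call parity: C − P = S − K·e^(−rT) = 380 − 300·0.9085 = 380 − 272.5500 = 107.4500
C = P + (C − P) = 9.42 + (107.4500) = 116.8700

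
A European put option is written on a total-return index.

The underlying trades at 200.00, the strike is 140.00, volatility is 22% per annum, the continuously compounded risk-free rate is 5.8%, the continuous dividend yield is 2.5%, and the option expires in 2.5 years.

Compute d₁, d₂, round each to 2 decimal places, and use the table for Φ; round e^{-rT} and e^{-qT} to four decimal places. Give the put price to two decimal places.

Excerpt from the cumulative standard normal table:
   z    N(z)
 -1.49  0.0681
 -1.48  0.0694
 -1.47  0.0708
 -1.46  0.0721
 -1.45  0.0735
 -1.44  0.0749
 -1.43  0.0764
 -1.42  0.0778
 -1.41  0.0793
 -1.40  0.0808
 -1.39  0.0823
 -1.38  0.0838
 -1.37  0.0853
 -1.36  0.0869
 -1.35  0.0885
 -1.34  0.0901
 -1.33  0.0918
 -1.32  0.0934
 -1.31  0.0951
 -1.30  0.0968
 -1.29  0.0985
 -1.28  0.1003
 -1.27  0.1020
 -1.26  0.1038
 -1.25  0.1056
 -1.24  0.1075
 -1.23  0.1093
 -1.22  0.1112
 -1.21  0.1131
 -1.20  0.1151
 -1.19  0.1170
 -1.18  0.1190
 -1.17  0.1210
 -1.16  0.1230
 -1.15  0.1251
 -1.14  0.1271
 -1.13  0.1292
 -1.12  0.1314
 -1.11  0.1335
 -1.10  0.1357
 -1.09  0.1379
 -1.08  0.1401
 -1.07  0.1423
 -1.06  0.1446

σ√T = 0.22·√2.5 = 0.3479
d₁ = [ln(200/140) + (0.058 − 0.025 + 0.22²/2)·2.5] / 0.3479 = [0.3567 + 0.1430] / 0.3479 = 1.4365 ≈ 1.44
d₂ = d₁ − σ√T = 1.4365 − 0.3479 = 1.0886 ≈ 1.09
exp(−qT) = exp(−0.025·2.5) = 0.9394;  exp(−rT) = exp(−0.058·2.5) = 0.8650
N(−d₂) = N(-1.09) = 0.1379;  N(−d₁) = N(-1.44) = 0.0749
P = 140·0.8650·0.1379 − 200·0.9394·0.0749 = 16.6997 − 14.0722 = 2.6275

2.63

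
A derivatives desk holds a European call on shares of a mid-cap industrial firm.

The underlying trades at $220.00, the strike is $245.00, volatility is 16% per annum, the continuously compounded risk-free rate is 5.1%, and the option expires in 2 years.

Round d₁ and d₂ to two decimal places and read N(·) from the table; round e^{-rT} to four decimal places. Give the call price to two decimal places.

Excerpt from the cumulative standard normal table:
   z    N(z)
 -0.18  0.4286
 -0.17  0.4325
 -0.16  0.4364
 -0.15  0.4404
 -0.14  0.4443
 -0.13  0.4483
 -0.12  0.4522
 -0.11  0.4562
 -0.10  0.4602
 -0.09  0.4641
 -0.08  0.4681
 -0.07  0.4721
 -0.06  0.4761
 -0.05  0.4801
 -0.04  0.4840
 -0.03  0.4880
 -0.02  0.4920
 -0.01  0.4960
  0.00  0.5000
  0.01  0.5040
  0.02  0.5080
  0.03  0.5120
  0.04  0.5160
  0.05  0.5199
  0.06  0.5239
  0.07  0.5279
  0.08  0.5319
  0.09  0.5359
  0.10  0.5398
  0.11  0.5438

T = 2;  σ√T = 0.2263
d₁ = [ln(220/245) + (0.051 + 0.16²/2)·2] / 0.2263 = [-0.1076 + 0.1276] / 0.2263 = 0.0883 which rounds to 0.09
d₂ = d₁ − σ√T = 0.0883 − 0.2263 = -0.1380 which rounds to -0.14
exp(−rT) = exp(−0.051·2) = 0.9030
N(d₁) = N(0.09) = 0.5359;  N(d₂) = N(-0.14) = 0.4443
C = 220·0.5359 − 245·0.9030·0.4443 = 117.8980 − 98.2947 = 19.6033

$19.60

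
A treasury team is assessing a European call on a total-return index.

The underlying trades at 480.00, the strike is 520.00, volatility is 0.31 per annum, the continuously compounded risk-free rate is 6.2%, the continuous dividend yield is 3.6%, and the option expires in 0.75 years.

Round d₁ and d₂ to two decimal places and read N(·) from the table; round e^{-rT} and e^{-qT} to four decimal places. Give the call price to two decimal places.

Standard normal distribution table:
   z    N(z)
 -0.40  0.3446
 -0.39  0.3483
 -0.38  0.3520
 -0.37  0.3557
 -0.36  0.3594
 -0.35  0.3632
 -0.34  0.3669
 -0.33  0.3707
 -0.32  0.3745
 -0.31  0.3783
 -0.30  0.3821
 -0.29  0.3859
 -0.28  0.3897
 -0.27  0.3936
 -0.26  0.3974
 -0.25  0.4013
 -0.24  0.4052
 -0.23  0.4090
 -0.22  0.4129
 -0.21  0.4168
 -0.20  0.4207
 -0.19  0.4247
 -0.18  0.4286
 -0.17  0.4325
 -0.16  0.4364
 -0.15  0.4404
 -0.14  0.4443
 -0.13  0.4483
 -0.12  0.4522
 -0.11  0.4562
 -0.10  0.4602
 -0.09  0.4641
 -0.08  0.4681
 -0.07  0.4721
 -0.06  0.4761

38.44

σ√T = 0.31 × 0.8660 = 0.2685
d₁ = [ln(480/520) + (0.062 − 0.036 + 0.31²/2)·0.75] / 0.2685 = [-0.0800 + 0.0555] / 0.2685 = -0.0913 → -0.09
d₂ = d₁ − σ√T = -0.0913 − 0.2685 = -0.3597 → -0.36
e^(−qT) = e^(−0.036·0.75) = 0.9734;  e^(−rT) = e^(−0.062·0.75) = 0.9546
N(d₁) = N(-0.09) = 0.4641;  N(d₂) = N(-0.36) = 0.3594
C = 480·0.9734·0.4641 − 520·0.9546·0.3594 = 216.8424 − 178.4033 = 38.4391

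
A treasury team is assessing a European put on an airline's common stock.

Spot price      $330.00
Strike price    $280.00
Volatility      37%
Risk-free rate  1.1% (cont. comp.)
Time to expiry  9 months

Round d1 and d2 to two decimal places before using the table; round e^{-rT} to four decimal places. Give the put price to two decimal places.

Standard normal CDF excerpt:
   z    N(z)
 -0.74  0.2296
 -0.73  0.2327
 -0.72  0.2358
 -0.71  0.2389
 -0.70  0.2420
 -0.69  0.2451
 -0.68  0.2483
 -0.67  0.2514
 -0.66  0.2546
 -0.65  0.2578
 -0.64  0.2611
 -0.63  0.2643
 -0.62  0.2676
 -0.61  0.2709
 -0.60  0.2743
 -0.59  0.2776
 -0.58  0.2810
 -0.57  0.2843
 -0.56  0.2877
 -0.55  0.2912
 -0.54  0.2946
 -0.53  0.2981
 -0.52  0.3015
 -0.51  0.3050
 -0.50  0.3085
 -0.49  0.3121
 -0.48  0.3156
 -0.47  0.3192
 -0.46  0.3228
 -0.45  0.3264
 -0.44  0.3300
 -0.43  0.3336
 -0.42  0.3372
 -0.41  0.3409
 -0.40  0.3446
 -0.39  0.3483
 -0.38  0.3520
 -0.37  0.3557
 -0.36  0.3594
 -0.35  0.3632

$17.89

σ√T = 0.37 × 0.8660 = 0.3204
d₁ = [ln(330/280) + (0.011 + 0.37²/2)·0.75] / 0.3204 = [0.1643 + 0.0596] / 0.3204 = 0.6987 ⇒ 0.70
d₂ = d₁ − σ√T = 0.6987 − 0.3204 = 0.3783 ⇒ 0.38
e^(−rT) = e^(−0.011·0.75) = 0.9918
N(−d₂) = N(-0.38) = 0.3520;  N(−d₁) = N(-0.70) = 0.2420
P = 280·0.9918·0.3520 − 330·0.2420 = 97.7518 − 79.8600 = 17.8918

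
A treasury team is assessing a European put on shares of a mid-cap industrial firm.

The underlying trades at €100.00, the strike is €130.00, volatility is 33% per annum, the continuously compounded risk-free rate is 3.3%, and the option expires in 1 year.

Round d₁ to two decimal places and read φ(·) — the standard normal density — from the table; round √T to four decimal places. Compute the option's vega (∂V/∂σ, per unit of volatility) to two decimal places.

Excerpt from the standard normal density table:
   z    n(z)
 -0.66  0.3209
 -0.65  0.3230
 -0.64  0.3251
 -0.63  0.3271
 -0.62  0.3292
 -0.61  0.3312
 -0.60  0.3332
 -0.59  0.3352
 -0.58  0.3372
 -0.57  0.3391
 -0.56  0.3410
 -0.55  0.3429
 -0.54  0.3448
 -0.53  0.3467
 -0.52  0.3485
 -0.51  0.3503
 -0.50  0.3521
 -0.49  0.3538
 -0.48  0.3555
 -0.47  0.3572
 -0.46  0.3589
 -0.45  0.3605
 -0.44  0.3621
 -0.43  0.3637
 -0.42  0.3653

σ√T = 0.33 × 1.0000 = 0.3300
d₁ = [ln(100/130) + (0.033 + 0.33²/2)·1] / 0.3300 = [-0.2624 + 0.0874] / 0.3300 = -0.5300 ⇒ -0.53
√T = √1 = 1.0000
φ(d₁) = φ(-0.53) = 0.3467
vega = S·φ(d₁)·√T = 100·0.3467·1.0000 = 34.6700

34.67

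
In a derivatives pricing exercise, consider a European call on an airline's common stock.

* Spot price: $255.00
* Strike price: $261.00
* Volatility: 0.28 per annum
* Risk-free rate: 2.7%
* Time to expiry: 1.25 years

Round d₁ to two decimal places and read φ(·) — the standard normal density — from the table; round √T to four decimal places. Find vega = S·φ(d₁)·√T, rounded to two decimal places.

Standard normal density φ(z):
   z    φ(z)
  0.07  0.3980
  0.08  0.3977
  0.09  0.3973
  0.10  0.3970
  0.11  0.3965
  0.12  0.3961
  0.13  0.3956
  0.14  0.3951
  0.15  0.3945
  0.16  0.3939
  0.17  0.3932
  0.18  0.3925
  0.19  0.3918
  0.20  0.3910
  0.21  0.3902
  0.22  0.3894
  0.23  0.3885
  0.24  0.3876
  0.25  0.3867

T = 1.25;  σ√T = 0.3130
ln(S/K) + (r + σ²/2)T = ln(255/261) + (0.027 + 0.28²/2)·1.25 = -0.0233 + 0.0828 = 0.0595
d₁ = 0.0595 / 0.3130 = 0.1900 ≈ 0.19
√T = √1.25 = 1.1180
φ(d₁) = φ(0.19) = 0.3918
vega = S·φ(d₁)·√T = 255·0.3918·1.1180 = 111.6983
(Call and put vega coincide under Black-Scholes.)

111.70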